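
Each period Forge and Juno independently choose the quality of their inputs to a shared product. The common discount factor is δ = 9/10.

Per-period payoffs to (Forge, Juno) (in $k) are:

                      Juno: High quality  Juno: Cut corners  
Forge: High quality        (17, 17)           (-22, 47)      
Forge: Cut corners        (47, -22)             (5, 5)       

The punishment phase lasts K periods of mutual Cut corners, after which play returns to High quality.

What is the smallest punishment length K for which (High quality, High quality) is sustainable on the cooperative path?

IC: δ(1−δ^K)/(1−δ) ≥ (47−17)/(17−5) = 5/2.
With δ = 9/10: need 1 − δ^K ≥ 5/2·(1−9/10)/(9/10), i.e. δ^K ≤ 0.7222.
Since (9/10)^3 = 0.7290 and (9/10)^4 = 0.6561, the smallest such K is 4.

4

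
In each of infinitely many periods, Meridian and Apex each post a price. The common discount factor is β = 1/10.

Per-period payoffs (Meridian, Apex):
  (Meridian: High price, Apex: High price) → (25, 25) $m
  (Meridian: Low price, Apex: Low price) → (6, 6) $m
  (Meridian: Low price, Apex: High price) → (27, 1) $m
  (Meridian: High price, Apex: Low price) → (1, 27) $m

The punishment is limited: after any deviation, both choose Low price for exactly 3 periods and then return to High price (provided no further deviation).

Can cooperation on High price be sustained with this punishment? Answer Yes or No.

Yes

Comparing payoff streams over the 4 periods until play realigns: cooperate → 25(1+β+…+β^3); deviate → 27 + 6(β+…+β^3).
Cooperation is sustained iff (25−6)(β+…+β^3) ≥ 27−25.
β+…+β^3 = 1/10·(1−(1/10)^3)/(1−1/10) = 0.1110, and (27−25)/(25−6) = 0.1053.
0.1110 ≥ 0.1053, so cooperation is sustainable.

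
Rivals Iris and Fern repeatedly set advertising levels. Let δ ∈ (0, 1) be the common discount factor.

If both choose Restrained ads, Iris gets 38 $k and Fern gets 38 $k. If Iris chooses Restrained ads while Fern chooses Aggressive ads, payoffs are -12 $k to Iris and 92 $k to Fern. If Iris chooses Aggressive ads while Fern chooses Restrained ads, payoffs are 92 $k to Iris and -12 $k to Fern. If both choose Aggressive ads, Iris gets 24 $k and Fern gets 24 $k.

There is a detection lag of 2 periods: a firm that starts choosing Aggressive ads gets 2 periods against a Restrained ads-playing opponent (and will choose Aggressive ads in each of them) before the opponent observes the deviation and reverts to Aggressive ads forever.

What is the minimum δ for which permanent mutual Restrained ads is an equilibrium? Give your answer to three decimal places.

0.891

The best deviation is to choose Aggressive ads for all 2 undetected periods, earning 92 each, then 24 forever once detected.
Deviation value: 92(1−δ^2)/(1−δ) + 24δ^2/(1−δ); cooperation value: 38/(1−δ).
IC: 38 ≥ 92(1−δ^2) + 24δ^2 = 92 − 68δ^2.
So δ^2 ≥ 54/68 = 27/34, giving δ ≥ (27/34)^(1/2) ≈ 0.891.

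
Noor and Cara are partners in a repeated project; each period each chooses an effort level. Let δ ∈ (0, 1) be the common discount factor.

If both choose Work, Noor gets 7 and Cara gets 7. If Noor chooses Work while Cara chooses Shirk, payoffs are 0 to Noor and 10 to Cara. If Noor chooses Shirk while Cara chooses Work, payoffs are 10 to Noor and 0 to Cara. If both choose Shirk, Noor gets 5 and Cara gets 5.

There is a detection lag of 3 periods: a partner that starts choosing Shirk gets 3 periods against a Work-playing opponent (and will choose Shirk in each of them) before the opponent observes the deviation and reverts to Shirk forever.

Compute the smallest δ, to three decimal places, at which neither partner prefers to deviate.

0.843

A deviator earns 10 for 3 periods, then 5 forever; cooperating earns 7 forever. Multiplying the IC by (1−δ):
7 ≥ 10(1−δ^3) + 5δ^3, so 5·δ^3 ≥ 3 and δ^3 ≥ 3/5.
δ ≥ (3/5)^(1/3) ≈ 0.843.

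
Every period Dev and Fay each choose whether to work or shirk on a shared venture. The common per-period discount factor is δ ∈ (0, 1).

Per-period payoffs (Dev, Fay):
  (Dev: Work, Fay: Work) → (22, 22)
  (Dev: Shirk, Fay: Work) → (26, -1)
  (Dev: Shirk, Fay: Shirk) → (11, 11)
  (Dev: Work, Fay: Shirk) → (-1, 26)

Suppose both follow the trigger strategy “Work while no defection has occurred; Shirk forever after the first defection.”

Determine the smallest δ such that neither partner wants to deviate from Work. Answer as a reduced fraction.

4/15

22/(1−δ) ≥ 26 + 11δ/(1−δ)
22 ≥ 26 − 15δ
δ ≥ 4/15.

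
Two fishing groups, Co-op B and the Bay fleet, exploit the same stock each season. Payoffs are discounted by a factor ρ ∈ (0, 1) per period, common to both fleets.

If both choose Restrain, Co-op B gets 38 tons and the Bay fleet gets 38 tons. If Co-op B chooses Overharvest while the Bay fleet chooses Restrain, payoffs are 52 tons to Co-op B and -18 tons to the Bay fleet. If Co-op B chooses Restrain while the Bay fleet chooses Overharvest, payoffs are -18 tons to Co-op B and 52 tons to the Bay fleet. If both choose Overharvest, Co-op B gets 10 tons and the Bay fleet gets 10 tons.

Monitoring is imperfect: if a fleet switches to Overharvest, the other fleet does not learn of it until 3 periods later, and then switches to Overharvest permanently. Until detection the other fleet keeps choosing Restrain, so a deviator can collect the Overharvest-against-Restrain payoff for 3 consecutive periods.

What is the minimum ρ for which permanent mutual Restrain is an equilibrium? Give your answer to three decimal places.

Deviating for the 3 undetected periods gains 52−38 = 14 per period over cooperation, then loses 38−10 = 28 per period forever once punishment starts.
Gain: 14(1 + ρ + … + ρ^2); loss: 28·ρ^3/(1−ρ).
No profitable deviation ⇔ 14(1−ρ^3) ≤ 28·ρ^3, i.e. ρ^3 ≥ 14/(14+28) = 1/3.
Hence ρ ≥ (1/3)^(1/3) ≈ 0.693.

0.693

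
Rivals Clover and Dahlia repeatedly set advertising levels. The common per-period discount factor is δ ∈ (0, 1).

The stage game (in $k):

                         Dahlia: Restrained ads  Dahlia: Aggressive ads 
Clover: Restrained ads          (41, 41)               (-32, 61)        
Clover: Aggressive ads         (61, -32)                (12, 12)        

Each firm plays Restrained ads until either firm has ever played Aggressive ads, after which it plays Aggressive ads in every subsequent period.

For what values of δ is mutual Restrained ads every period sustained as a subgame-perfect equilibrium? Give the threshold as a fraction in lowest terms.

20/49

One-period gain from deviating is 61 − 41 = 20. The loss is 41 − 12 = 29 in every subsequent period, with present value 29·δ/(1−δ).
Deviation is unprofitable when 29·δ/(1−δ) ≥ 20, i.e. δ/(1−δ) ≥ 20/29.
Equivalently δ ≥ 20/(20+29) = 20/49.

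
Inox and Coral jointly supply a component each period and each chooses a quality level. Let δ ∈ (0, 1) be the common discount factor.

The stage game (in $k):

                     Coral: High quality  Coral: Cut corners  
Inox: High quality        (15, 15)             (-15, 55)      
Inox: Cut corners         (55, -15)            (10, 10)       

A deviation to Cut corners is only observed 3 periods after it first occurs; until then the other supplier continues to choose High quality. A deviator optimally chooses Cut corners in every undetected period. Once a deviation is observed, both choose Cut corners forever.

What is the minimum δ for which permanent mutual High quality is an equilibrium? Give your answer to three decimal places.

0.961

A deviator earns 55 for 3 periods, then 10 forever; cooperating earns 15 forever. Multiplying the IC by (1−δ):
15 ≥ 55(1−δ^3) + 10δ^3, so 45·δ^3 ≥ 40 and δ^3 ≥ 8/9.
δ ≥ (8/9)^(1/3) ≈ 0.961.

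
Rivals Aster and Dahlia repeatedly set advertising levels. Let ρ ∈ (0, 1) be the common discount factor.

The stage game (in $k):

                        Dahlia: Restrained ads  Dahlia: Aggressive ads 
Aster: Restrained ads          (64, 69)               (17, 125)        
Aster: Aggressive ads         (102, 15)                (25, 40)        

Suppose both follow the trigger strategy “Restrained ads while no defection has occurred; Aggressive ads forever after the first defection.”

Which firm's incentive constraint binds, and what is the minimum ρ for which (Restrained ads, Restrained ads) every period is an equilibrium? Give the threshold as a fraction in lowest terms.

For Aster: deviation gain 102−64 = 38, per-period punishment loss 64−25 = 39. IC gives ρ ≥ 38/77.
For Dahlia: gain 56, loss 29 per period, so ρ ≥ 56/85.
The tighter constraint is Dahlia's, so cooperation needs ρ ≥ 56/85.

Dahlia; ρ ≥ 56/85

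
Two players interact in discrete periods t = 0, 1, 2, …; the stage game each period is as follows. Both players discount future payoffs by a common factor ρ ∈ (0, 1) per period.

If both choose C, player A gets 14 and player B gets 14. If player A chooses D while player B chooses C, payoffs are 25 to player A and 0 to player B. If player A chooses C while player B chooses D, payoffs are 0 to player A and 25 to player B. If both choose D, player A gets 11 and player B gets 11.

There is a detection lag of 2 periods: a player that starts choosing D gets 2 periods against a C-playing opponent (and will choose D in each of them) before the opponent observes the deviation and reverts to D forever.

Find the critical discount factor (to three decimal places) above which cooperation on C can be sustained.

0.886

The best deviation is to choose D for all 2 undetected periods, earning 25 each, then 11 forever once detected.
Deviation value: 25(1−ρ^2)/(1−ρ) + 11ρ^2/(1−ρ); cooperation value: 14/(1−ρ).
IC: 14 ≥ 25(1−ρ^2) + 11ρ^2 = 25 − 14ρ^2.
So ρ^2 ≥ 11/14, giving ρ ≥ (11/14)^(1/2) ≈ 0.886.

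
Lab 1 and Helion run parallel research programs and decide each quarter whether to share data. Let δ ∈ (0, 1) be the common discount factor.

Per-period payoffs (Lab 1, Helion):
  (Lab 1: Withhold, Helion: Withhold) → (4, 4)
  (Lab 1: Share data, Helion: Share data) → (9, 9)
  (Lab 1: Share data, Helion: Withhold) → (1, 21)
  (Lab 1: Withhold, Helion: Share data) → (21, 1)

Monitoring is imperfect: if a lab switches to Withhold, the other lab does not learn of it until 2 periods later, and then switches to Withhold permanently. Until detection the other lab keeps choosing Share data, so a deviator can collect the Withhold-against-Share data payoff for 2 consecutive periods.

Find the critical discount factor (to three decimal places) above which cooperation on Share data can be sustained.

Deviating for the 2 undetected periods gains 21−9 = 12 per period over cooperation, then loses 9−4 = 5 per period forever once punishment starts.
Gain: 12(1 + δ + … + δ^1); loss: 5·δ^2/(1−δ).
No profitable deviation ⇔ 12(1−δ^2) ≤ 5·δ^2, i.e. δ^2 ≥ 12/(12+5) = 12/17.
Hence δ ≥ (12/17)^(1/2) ≈ 0.840.

0.840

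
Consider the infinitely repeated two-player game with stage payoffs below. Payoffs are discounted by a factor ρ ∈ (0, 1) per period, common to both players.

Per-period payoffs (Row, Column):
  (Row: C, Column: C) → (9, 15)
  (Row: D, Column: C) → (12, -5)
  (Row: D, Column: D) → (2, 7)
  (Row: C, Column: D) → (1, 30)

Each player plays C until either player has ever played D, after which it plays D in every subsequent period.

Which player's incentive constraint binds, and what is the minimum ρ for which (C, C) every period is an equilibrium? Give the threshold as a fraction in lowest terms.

Column; ρ ≥ 15/23

For Row: deviation gain 12−9 = 3, per-period punishment loss 9−2 = 7. IC gives ρ ≥ 3/10.
For Column: gain 15, loss 8 per period, so ρ ≥ 15/23.
The tighter constraint is Column's, so cooperation needs ρ ≥ 15/23.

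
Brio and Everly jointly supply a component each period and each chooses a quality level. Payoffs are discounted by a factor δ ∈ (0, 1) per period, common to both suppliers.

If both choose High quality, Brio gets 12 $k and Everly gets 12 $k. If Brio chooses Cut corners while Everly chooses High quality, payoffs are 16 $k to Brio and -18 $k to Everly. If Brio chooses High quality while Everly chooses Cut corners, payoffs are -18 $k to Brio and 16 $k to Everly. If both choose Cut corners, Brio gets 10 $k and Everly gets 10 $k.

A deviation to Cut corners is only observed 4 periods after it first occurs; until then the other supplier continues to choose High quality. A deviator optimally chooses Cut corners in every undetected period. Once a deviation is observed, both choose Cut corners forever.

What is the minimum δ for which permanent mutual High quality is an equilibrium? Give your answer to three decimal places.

0.904

The best deviation is to choose Cut corners for all 4 undetected periods, earning 16 each, then 10 forever once detected.
Deviation value: 16(1−δ^4)/(1−δ) + 10δ^4/(1−δ); cooperation value: 12/(1−δ).
IC: 12 ≥ 16(1−δ^4) + 10δ^4 = 16 − 6δ^4.
So δ^4 ≥ 4/6 = 2/3, giving δ ≥ (2/3)^(1/4) ≈ 0.904.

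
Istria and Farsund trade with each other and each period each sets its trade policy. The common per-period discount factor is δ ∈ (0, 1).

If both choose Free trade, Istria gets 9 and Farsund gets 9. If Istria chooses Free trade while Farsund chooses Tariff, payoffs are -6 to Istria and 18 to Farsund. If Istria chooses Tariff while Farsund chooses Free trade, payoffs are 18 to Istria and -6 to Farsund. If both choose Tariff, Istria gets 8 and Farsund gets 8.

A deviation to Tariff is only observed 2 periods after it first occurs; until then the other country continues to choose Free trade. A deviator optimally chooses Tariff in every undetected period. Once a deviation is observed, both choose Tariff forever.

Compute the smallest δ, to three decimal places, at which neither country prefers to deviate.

0.949

Deviating for the 2 undetected periods gains 18−9 = 9 per period over cooperation, then loses 9−8 = 1 per period forever once punishment starts.
Gain: 9(1 + δ + … + δ^1); loss: 1·δ^2/(1−δ).
No profitable deviation ⇔ 9(1−δ^2) ≤ 1·δ^2, i.e. δ^2 ≥ 9/(9+1) = 9/10.
Hence δ ≥ (9/10)^(1/2) ≈ 0.949.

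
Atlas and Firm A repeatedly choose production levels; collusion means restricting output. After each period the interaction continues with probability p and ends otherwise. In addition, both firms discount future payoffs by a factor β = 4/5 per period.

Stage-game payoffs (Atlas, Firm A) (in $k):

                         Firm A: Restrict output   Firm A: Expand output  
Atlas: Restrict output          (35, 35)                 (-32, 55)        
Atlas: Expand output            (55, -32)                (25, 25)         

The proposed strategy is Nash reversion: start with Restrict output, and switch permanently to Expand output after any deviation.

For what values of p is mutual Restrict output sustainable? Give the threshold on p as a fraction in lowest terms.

5/6

With continuation probability p and discount β, the effective per-period discount factor is βp.
Grim-trigger IC: βp ≥ (55−35)/(55−25) = 2/3.
So p ≥ (2/3)/(4/5) = 5/6.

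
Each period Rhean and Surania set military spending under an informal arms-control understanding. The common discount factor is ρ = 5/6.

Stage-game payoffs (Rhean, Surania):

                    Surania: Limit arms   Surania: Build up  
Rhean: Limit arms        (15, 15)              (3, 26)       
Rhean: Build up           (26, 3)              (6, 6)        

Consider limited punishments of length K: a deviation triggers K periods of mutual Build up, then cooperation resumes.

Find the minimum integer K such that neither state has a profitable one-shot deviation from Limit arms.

2

IC: ρ(1−ρ^K)/(1−ρ) ≥ (26−15)/(15−6) = 11/9.
With ρ = 5/6: need 1 − ρ^K ≥ 11/9·(1−5/6)/(5/6), i.e. ρ^K ≤ 0.7556.
Since (5/6)^1 = 0.8333 and (5/6)^2 = 0.6944, the smallest such K is 2.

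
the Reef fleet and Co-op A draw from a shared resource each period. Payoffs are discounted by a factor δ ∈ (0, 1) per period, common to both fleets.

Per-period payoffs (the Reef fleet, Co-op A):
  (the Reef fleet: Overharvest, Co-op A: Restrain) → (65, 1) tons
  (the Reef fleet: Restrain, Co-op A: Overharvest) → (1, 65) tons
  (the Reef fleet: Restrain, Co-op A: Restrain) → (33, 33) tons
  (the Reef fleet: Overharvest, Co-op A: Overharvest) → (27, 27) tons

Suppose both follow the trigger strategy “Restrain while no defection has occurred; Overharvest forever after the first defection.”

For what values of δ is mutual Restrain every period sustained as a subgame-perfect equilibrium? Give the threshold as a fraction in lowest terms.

16/19

Under grim trigger the critical discount factor is (T−C)/(T−P) with T = 65, C = 33, P = 27.
δ* = (65−33)/(65−27) = 32/38 = 16/19.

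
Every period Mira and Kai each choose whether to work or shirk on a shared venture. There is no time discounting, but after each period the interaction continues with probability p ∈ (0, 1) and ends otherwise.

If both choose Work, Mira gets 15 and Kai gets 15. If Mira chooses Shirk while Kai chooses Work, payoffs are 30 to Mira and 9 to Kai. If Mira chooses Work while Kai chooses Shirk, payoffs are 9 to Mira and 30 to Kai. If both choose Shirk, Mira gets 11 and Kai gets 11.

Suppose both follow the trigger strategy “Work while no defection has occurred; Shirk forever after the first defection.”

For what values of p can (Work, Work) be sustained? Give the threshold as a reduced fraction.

With no time discounting, the continuation probability p plays the role of the discount factor.
Grim-trigger IC: 15/(1−p) ≥ 30 + 11p/(1−p) ⇒ p ≥ (30−15)/(30−11) = 15/19.

15/19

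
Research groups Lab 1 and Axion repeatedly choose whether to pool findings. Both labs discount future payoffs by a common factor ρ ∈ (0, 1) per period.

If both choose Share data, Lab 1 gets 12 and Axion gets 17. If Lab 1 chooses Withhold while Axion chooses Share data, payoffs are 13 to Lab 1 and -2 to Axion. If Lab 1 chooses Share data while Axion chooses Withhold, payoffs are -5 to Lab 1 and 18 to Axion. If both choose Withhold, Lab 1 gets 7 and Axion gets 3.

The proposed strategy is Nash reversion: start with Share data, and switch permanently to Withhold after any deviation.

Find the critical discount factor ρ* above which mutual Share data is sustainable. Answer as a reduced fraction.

1/6

Lab 1: cooperation gives 12 each period; deviation gives 13 once then 7 forever.
  12/(1−ρ) ≥ 13 + 7ρ/(1−ρ) ⇒ ρ ≥ 1/6.
Axion: cooperation gives 17 each period; deviation gives 18 once then 3 forever.
  ρ ≥ 1/15.
Both must hold, so the binding constraint is Lab 1's: ρ ≥ 1/6.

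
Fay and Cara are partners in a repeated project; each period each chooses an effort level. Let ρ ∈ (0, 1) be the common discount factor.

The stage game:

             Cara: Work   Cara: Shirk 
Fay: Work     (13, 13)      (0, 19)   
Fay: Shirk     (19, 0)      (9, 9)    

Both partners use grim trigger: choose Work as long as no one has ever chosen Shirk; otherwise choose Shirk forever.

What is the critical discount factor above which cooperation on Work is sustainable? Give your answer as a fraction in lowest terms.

One-period gain from deviating is 19 − 13 = 6. The loss is 13 − 9 = 4 in every subsequent period, with present value 4·ρ/(1−ρ).
Deviation is unprofitable when 4·ρ/(1−ρ) ≥ 6, i.e. ρ/(1−ρ) ≥ 3/2.
Equivalently ρ ≥ 6/(6+4) = 3/5.

3/5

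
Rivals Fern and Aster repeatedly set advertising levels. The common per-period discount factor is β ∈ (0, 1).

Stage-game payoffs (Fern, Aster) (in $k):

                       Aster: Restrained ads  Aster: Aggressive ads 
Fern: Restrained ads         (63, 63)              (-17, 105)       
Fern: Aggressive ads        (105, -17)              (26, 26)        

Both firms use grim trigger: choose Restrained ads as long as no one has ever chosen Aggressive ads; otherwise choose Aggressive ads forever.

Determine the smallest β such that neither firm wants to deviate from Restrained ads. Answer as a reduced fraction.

One-period gain from deviating is 105 − 63 = 42. The loss is 63 − 26 = 37 in every subsequent period, with present value 37·β/(1−β).
Deviation is unprofitable when 37·β/(1−β) ≥ 42, i.e. β/(1−β) ≥ 42/37.
Equivalently β ≥ 42/(42+37) = 42/79.

42/79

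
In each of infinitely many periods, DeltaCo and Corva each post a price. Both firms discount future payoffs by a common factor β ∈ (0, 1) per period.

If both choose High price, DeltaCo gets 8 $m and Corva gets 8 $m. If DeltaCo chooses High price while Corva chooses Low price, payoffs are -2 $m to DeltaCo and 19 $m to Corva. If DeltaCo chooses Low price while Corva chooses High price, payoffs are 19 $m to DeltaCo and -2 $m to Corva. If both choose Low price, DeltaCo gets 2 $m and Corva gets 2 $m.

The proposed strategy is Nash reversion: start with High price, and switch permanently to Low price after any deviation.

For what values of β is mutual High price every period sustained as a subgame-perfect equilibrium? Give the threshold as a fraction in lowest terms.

Cooperation forever yields 8 each period: 8/(1−β).
Deviating yields 19 once, then 2 forever: 19 + 2β/(1−β).
No profitable deviation requires 8/(1−β) ≥ 19 + 2β/(1−β).
Multiplying by (1−β): 8 ≥ 19(1−β) + 2β = 19 − 17β.
So 17β ≥ 11, i.e. β ≥ 11/17.

11/17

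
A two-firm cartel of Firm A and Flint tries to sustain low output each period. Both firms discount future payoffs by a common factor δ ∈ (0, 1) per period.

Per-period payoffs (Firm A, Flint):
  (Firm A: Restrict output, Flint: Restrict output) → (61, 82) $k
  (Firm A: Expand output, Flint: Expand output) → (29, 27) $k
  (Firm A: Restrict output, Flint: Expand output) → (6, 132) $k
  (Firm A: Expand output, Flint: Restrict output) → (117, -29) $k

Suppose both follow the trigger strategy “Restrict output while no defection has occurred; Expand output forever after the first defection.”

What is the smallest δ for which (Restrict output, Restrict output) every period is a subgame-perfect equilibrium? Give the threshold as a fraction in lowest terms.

Firm A: cooperation gives 61 each period; deviation gives 117 once then 29 forever.
  61/(1−δ) ≥ 117 + 29δ/(1−δ) ⇒ δ ≥ 56/88 = 7/11.
Flint: cooperation gives 82 each period; deviation gives 132 once then 27 forever.
  δ ≥ 50/105 = 10/21.
Both must hold, so the binding constraint is Firm A's: δ ≥ 7/11.

7/11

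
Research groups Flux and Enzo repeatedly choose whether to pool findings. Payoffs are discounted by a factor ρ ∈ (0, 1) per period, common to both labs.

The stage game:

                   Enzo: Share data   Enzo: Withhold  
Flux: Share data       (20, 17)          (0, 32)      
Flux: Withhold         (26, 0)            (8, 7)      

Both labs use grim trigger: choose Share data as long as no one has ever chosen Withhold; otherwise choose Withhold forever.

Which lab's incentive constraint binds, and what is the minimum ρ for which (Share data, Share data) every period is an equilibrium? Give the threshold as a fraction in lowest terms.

For Flux: deviation gain 26−20 = 6, per-period punishment loss 20−8 = 12. IC gives ρ ≥ 6/18 = 1/3.
For Enzo: gain 15, loss 10 per period, so ρ ≥ 15/25 = 3/5.
The tighter constraint is Enzo's, so cooperation needs ρ ≥ 3/5.

Enzo; ρ ≥ 3/5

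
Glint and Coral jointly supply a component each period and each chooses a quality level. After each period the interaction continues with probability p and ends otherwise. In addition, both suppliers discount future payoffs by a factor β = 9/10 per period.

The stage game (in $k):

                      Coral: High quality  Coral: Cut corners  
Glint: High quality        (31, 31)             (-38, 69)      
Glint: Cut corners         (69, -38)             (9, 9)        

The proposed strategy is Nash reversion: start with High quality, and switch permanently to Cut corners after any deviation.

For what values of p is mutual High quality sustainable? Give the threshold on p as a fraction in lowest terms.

19/27

Expected continuation weight on next period's payoff is β·p = 9/10·p, which plays the role of the discount factor.
Cooperation requires 9/10·p ≥ (69−31)/(69−9) = 19/30, hence p ≥ 19/27.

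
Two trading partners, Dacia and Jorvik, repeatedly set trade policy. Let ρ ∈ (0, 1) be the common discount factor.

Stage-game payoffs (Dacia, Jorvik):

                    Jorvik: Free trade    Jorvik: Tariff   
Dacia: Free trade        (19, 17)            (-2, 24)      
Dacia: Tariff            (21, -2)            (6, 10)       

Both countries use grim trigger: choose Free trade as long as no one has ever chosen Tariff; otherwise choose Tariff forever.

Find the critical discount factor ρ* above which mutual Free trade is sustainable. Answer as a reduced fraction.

1/2

Dacia's threshold: (21−19)/(21−6) = 2/15.
Jorvik's threshold: (24−17)/(24−10) = 1/2.
2/15 < 1/2, so Jorvik binds and ρ* = 1/2.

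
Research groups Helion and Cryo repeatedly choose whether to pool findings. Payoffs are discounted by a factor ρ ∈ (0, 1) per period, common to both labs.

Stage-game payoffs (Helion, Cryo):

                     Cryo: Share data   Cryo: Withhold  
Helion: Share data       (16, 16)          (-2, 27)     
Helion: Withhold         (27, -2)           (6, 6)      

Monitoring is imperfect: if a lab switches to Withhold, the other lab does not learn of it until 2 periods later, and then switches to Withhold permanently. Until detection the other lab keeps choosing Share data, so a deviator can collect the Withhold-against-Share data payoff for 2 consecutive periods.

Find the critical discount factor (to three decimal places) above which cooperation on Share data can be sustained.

The best deviation is to choose Withhold for all 2 undetected periods, earning 27 each, then 6 forever once detected.
Deviation value: 27(1−ρ^2)/(1−ρ) + 6ρ^2/(1−ρ); cooperation value: 16/(1−ρ).
IC: 16 ≥ 27(1−ρ^2) + 6ρ^2 = 27 − 21ρ^2.
So ρ^2 ≥ 11/21, giving ρ ≥ (11/21)^(1/2) ≈ 0.724.

0.724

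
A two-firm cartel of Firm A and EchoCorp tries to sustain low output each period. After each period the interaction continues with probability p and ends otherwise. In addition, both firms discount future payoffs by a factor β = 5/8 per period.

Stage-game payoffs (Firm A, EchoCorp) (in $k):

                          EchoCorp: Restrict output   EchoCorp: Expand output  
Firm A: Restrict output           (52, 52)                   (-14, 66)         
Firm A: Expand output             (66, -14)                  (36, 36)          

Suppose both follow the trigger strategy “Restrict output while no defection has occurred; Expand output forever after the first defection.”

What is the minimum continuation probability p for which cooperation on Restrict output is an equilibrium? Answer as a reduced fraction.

56/75

Expected continuation weight on next period's payoff is β·p = 5/8·p, which plays the role of the discount factor.
Cooperation requires 5/8·p ≥ (66−52)/(66−36) = 7/15, hence p ≥ 56/75.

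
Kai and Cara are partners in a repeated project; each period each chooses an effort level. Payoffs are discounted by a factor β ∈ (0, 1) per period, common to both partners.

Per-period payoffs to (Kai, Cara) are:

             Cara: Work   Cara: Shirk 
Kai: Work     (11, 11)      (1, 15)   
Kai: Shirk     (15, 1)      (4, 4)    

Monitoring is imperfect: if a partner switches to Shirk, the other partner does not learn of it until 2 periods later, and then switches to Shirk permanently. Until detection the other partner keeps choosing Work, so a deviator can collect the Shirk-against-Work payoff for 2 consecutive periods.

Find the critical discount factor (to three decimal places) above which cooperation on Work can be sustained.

A deviator earns 15 for 2 periods, then 4 forever; cooperating earns 11 forever. Multiplying the IC by (1−β):
11 ≥ 15(1−β^2) + 4β^2, so 11·β^2 ≥ 4 and β^2 ≥ 4/11.
β ≥ (4/11)^(1/2) ≈ 0.603.

0.603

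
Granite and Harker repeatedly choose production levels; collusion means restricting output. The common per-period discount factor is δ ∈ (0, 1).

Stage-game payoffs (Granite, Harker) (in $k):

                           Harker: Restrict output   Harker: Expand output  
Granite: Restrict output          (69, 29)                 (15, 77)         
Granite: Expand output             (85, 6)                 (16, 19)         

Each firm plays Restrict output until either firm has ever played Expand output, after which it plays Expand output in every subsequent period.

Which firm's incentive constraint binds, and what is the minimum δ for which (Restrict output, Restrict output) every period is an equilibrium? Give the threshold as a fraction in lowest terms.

Harker; δ ≥ 24/29

For Granite: deviation gain 85−69 = 16, per-period punishment loss 69−16 = 53. IC gives δ ≥ 16/69.
For Harker: gain 48, loss 10 per period, so δ ≥ 48/58 = 24/29.
The tighter constraint is Harker's, so cooperation needs δ ≥ 24/29.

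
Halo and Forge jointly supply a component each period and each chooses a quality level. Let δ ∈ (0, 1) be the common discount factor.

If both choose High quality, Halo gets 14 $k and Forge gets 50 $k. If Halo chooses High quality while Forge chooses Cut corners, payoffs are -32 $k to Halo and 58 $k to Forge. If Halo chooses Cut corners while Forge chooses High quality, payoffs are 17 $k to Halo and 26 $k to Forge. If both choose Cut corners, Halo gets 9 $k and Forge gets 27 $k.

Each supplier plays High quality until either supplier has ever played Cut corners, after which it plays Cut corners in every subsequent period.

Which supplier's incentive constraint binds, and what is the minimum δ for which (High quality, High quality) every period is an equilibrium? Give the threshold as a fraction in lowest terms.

Halo; δ ≥ 3/8

Halo's threshold: (17−14)/(17−9) = 3/8.
Forge's threshold: (58−50)/(58−27) = 8/31.
3/8 > 8/31, so Halo binds and δ* = 3/8.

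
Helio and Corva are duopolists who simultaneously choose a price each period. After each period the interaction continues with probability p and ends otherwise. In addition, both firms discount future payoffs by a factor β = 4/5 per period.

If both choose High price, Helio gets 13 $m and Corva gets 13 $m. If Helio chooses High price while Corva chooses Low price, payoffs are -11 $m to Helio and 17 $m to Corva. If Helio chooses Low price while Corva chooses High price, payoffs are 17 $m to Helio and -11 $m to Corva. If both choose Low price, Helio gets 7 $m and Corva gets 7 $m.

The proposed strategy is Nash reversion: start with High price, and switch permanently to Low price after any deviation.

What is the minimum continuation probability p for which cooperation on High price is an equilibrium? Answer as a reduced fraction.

With continuation probability p and discount β, the effective per-period discount factor is βp.
Grim-trigger IC: βp ≥ (17−13)/(17−7) = 2/5.
So p ≥ (2/5)/(4/5) = 1/2.

1/2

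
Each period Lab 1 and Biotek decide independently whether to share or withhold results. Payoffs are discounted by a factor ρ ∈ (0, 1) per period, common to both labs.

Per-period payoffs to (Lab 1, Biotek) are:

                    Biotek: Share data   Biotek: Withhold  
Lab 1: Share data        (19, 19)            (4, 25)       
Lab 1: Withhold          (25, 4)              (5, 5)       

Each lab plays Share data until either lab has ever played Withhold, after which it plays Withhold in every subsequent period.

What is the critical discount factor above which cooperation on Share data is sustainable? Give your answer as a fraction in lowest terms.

19/(1−ρ) ≥ 25 + 5ρ/(1−ρ)
19 ≥ 25 − 20ρ
ρ ≥ 6/20 = 3/10.

3/10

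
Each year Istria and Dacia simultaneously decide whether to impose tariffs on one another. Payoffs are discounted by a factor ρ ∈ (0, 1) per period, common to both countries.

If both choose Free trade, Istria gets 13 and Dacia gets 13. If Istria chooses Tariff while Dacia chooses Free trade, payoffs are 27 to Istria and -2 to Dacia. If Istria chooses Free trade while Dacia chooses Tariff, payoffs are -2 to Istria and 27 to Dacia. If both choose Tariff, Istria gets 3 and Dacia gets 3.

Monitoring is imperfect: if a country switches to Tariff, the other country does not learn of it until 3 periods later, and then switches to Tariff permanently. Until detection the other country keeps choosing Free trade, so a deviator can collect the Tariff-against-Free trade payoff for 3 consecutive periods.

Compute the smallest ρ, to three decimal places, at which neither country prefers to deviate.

The best deviation is to choose Tariff for all 3 undetected periods, earning 27 each, then 3 forever once detected.
Deviation value: 27(1−ρ^3)/(1−ρ) + 3ρ^3/(1−ρ); cooperation value: 13/(1−ρ).
IC: 13 ≥ 27(1−ρ^3) + 3ρ^3 = 27 − 24ρ^3.
So ρ^3 ≥ 14/24 = 7/12, giving ρ ≥ (7/12)^(1/3) ≈ 0.836.

0.836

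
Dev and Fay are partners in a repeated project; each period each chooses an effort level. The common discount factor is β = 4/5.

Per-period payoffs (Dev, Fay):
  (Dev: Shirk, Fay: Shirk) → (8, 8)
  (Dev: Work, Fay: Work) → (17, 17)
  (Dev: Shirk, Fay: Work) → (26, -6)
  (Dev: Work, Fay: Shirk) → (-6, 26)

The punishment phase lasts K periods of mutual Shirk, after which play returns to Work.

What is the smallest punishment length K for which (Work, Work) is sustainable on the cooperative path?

No profitable deviation requires (17−8)(β+…+β^K) ≥ 26−17, i.e. β+…+β^K ≥ 1 ≈ 1.0000.
With β = 4/5, the partial sums are K=1: 0.8000, K=2: 1.4400.
K = 2 is the first length at which the sum reaches 1.0000.

2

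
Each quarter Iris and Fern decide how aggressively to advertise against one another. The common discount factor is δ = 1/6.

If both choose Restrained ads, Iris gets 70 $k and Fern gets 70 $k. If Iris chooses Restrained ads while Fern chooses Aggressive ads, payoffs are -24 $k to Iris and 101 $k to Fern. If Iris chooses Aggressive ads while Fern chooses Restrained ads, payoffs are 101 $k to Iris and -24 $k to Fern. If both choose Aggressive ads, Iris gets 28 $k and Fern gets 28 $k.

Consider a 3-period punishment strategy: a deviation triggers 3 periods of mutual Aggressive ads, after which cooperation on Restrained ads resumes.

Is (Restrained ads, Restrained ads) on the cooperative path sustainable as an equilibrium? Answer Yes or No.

No

A one-shot deviation gives 101 now, then 28 for 3 periods, then back to 70.
Gain from deviating: (101−70) today; loss: (70−28) in each of the next 3 periods.
No-deviation condition: (70−28)(δ+…+δ^3) ≥ 101−70, i.e. δ+…+δ^3 ≥ 31/42.
At δ = 1/6: δ+…+δ^3 = 0.1991 < 0.7381.
So cooperation is not sustainable.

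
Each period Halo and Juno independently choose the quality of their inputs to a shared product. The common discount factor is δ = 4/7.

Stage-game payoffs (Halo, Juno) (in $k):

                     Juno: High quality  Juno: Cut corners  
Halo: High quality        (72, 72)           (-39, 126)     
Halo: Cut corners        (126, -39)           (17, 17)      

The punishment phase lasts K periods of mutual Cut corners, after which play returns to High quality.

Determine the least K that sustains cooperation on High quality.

IC: δ(1−δ^K)/(1−δ) ≥ (126−72)/(72−17) = 54/55.
With δ = 4/7: need 1 − δ^K ≥ 54/55·(1−4/7)/(4/7), i.e. δ^K ≤ 0.2636.
Since (4/7)^2 = 0.3265 and (4/7)^3 = 0.1866, the smallest such K is 3.

3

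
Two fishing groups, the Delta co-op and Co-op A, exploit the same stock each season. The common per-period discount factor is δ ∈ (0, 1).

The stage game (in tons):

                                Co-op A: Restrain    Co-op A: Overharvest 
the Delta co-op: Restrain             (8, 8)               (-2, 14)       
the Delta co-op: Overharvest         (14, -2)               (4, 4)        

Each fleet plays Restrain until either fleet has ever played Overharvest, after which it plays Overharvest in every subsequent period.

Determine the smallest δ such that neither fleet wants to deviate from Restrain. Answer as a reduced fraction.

8/(1−δ) ≥ 14 + 4δ/(1−δ)
8 ≥ 14 − 10δ
δ ≥ 6/10 = 3/5.

3/5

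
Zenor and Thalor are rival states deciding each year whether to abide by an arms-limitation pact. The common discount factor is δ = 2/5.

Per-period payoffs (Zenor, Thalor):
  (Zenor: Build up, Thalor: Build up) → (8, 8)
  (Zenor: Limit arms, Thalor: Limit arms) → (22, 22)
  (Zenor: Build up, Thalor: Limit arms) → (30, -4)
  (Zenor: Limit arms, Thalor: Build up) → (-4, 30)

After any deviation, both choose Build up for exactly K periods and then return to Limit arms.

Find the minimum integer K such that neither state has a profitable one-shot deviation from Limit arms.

Need Σ_{k=1}^{K} δ^k ≥ (30−22)/(22−8) = 0.5714 at δ = 2/5.
At K = 2 the sum is 0.5600 < 0.5714; at K = 3 it is 0.6240 ≥ 0.5714.
So the minimum punishment length is K = 3.

3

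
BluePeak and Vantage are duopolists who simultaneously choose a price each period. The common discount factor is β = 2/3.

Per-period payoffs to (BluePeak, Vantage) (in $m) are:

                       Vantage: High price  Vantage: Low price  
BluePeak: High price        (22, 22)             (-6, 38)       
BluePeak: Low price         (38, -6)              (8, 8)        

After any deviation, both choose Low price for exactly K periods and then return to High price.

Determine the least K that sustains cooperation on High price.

No profitable deviation requires (22−8)(β+…+β^K) ≥ 38−22, i.e. β+…+β^K ≥ 8/7 ≈ 1.1429.
With β = 2/3, the partial sums are K=1: 0.6667, K=2: 1.1111, K=3: 1.4074.
K = 3 is the first length at which the sum reaches 1.1429.

3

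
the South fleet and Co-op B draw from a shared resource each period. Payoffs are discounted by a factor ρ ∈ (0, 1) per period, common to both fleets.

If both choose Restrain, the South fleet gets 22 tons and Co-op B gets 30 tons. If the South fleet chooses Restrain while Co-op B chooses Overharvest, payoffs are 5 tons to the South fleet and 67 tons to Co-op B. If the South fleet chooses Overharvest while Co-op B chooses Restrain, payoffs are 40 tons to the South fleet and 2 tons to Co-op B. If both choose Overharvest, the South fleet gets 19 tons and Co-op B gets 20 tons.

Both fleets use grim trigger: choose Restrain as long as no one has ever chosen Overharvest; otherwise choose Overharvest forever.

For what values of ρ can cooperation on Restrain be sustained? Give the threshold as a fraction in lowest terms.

6/7

For the South fleet: deviation gain 40−22 = 18, per-period punishment loss 22−19 = 3. IC gives ρ ≥ 18/21 = 6/7.
For Co-op B: gain 37, loss 10 per period, so ρ ≥ 37/47.
The tighter constraint is the South fleet's, so cooperation needs ρ ≥ 6/7.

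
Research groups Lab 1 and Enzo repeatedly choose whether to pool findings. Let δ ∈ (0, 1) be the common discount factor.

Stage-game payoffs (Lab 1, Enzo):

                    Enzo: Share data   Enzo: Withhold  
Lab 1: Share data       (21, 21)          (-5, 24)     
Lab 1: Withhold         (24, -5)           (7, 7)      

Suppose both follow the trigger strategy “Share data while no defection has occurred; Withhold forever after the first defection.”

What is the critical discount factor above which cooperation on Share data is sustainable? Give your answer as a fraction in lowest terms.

3/17

21/(1−δ) ≥ 24 + 7δ/(1−δ)
21 ≥ 24 − 17δ
δ ≥ 3/17.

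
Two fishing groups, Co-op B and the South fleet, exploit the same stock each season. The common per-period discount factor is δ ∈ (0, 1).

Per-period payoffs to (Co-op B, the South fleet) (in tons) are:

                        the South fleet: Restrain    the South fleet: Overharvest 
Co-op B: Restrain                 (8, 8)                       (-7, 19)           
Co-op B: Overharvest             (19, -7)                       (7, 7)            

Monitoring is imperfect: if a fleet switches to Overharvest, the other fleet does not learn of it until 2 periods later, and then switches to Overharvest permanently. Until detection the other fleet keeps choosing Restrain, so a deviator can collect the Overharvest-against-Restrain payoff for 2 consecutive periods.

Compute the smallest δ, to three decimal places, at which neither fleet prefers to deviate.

0.957

Deviating for the 2 undetected periods gains 19−8 = 11 per period over cooperation, then loses 8−7 = 1 per period forever once punishment starts.
Gain: 11(1 + δ + … + δ^1); loss: 1·δ^2/(1−δ).
No profitable deviation ⇔ 11(1−δ^2) ≤ 1·δ^2, i.e. δ^2 ≥ 11/(11+1) = 11/12.
Hence δ ≥ (11/12)^(1/2) ≈ 0.957.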